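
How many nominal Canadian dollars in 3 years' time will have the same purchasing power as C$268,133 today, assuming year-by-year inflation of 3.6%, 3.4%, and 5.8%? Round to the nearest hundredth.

C$303,889.87

Cumulative price-level factor: 1.036 × 1.034 × 1.058 = 1.133354992.
The nominal amount required is C$268,133 scaled up by that factor.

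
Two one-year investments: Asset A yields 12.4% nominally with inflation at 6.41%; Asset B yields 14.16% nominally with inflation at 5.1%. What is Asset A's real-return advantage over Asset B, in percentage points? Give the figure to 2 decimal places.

-2.99

Asset A real return: 1.124/1.0641 − 1 = 5.629%.
Asset B real return: 1.1416/1.051 − 1 = 8.620%.
Difference: 5.629 − 8.620 = -2.991 pp.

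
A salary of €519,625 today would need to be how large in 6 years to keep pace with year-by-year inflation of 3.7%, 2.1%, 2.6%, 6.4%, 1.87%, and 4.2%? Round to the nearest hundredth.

€637,525.48

Cumulative price-level factor: 1.037 × 1.021 × 1.026 × 1.064 × 1.0187 × 1.042 ≈ 1.2268953270.
Multiplying €519,625 by the price-level factor gives the future nominal sum.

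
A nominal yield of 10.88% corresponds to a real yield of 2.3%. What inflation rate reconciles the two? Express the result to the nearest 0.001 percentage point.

8.387%

From (1+r_nom) = (1+r_real)(1+π), we get 1+π = (1 + 10.88%)/(1 + 2.3%) = 1.1088/1.023 ≈ 1.08387.
So π ≈ 8.3871%.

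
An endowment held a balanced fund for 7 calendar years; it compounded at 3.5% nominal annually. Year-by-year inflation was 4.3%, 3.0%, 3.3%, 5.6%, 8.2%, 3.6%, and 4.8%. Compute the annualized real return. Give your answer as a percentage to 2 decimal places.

-1.12%

Cumulative inflation factor: 1.043 × 1.030 × 1.033 × 1.056 × 1.082 × 1.036 × 1.048 ≈ 1.37668.
Nominal growth factor: 1.27228. Real growth factor = 1.27228 / 1.37668 ≈ 0.92416.
Annualized: 0.92416^(1/7) − 1 ≈ -0.01120.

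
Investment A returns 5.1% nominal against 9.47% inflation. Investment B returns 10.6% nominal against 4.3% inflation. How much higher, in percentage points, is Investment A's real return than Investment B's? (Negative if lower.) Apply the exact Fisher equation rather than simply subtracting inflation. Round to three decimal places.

Investment A real return: 1.051/1.0947 − 1 = -3.9920%.
Investment B real return: 1.106/1.043 − 1 = 6.0403%.
Difference: -3.9920 − 6.0403 = -10.0323 pp.

-10.032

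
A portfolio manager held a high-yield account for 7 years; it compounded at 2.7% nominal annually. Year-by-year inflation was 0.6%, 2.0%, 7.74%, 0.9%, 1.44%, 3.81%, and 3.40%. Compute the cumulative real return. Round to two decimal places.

-0.79%

Cumulative inflation factor: 1.006 × 1.020 × 1.0774 × 1.009 × 1.0144 × 1.0381 × 1.0340 ≈ 1.21461.
Nominal growth factor: 1.20502. Real growth factor = 1.20502 / 1.21461 ≈ 0.99211.
Total real return ≈ -0.7895%.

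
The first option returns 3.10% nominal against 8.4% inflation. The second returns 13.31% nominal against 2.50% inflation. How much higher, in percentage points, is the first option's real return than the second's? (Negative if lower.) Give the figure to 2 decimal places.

-15.44

The first option real return: 1.0310/1.084 − 1 = -4.889%.
The second real return: 1.1331/1.0250 − 1 = 10.546%.
Difference: -4.889 − 10.546 = -15.435 pp.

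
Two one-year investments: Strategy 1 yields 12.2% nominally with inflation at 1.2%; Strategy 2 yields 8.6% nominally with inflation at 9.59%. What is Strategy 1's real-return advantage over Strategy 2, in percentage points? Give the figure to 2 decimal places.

11.77

Strategy 1 real return: 1.122/1.012 − 1 = 10.870%.
Strategy 2 real return: 1.086/1.0959 − 1 = -0.903%.
Difference: 10.870 − (-0.903) = 11.773 pp.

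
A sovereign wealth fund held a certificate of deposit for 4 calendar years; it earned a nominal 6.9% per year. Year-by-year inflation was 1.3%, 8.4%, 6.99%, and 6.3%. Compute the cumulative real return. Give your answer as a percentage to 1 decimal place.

Cumulative inflation factor: 1.013 × 1.084 × 1.0699 × 1.063 ≈ 1.24886.
Nominal growth factor: 1.30590. Real growth factor = 1.30590 / 1.24886 ≈ 1.04567.
Total real return ≈ 4.5672%.

4.6%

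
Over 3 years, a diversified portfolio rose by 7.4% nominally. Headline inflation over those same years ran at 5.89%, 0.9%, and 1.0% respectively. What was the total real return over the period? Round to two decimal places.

-0.47%

Cumulative inflation factor: 1.0589 × 1.009 × 1.010 ≈ 1.07911.
Nominal growth factor: 1.07400. Real growth factor = 1.07400 / 1.07911 ≈ 0.99526.
Total real return ≈ -0.4739%.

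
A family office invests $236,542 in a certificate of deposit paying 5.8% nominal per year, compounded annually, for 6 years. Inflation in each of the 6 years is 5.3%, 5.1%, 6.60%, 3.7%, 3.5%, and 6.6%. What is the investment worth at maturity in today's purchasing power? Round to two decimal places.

Nominal value at maturity: $236,542 × (1 + 5.8%)^6 ≈ $331,758.66.
Price-level factor over 6 years: 1.053 × 1.051 × 1.0660 × 1.037 × 1.035 × 1.066 ≈ 1.3497850162.
Dividing the nominal maturity value by the price-level factor gives the value in today's money.

$245,786.30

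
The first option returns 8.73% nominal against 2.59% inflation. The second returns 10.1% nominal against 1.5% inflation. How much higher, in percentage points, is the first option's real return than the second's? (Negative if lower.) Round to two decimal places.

The first option real return: 1.0873/1.0259 − 1 = 5.985%.
The second real return: 1.101/1.015 − 1 = 8.473%.
Difference: 5.985 − 8.473 = -2.488 pp.

-2.49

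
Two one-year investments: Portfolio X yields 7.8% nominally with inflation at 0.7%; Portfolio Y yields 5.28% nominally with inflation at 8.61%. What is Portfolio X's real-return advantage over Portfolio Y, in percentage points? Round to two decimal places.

10.12

Portfolio X real return: 1.078/1.007 − 1 = 7.051%.
Portfolio Y real return: 1.0528/1.0861 − 1 = -3.066%.
Difference: 7.051 − (-3.066) = 10.117 pp.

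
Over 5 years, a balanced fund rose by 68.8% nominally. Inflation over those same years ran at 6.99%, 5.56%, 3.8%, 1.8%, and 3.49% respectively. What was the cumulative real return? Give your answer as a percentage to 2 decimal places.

36.67%

Cumulative inflation factor: 1.0699 × 1.0556 × 1.038 × 1.018 × 1.0349 ≈ 1.23505.
Nominal growth factor: 1.68800. Real growth factor = 1.68800 / 1.23505 ≈ 1.36674.
Total real return ≈ 36.6741%.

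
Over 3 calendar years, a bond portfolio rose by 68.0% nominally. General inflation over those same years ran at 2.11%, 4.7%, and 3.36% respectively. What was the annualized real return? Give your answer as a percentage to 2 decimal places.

14.99%

Cumulative inflation factor: 1.0211 × 1.047 × 1.0336 ≈ 1.10501.
Nominal growth factor: 1.68000. Real growth factor = 1.68000 / 1.10501 ≈ 1.52034.
Annualized: 1.52034^(1/3) − 1 ≈ 0.14987.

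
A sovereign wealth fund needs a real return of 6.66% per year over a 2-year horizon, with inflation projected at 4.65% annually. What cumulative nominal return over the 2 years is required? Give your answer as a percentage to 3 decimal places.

24.590%

Required annual nominal rate: (1+6.66%)(1+4.65%) − 1 = 11.61969%.
Cumulative over 2 years: (1 + 0.1161969)^2 − 1 ≈ 0.24590.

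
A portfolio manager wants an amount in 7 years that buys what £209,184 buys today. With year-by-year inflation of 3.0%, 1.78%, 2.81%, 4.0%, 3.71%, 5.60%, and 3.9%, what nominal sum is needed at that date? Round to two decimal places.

Cumulative price-level factor: 1.030 × 1.0178 × 1.0281 × 1.040 × 1.0371 × 1.0560 × 1.039 ≈ 1.2754647770.
Multiplying £209,184 by the price-level factor gives the future nominal sum.

£266,806.82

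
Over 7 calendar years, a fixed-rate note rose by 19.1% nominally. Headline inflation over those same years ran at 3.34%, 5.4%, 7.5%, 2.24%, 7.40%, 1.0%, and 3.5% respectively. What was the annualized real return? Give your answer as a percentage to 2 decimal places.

-1.71%

Cumulative inflation factor: 1.0334 × 1.054 × 1.075 × 1.0224 × 1.0740 × 1.010 × 1.035 ≈ 1.34402.
Nominal growth factor: 1.19100. Real growth factor = 1.19100 / 1.34402 ≈ 0.88615.
Annualized: 0.88615^(1/7) − 1 ≈ -0.01712.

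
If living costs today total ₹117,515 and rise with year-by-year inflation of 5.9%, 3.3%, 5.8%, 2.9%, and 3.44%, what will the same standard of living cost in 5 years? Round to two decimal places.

₹144,770.19

Cumulative price-level factor: 1.059 × 1.033 × 1.058 × 1.029 × 1.0344 ≈ 1.2319294459.
Multiplying ₹117,515 by the price-level factor gives the future nominal sum.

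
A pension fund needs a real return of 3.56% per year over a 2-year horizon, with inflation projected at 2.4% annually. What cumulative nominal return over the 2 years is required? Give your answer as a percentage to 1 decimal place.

12.5%

Required annual nominal rate: (1+3.56%)(1+2.4%) − 1 = 6.04544%.
Cumulative over 2 years: (1 + 0.0604544)^2 − 1 ≈ 0.12456.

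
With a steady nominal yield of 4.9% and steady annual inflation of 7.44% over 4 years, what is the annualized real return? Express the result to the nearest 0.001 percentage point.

With constant rates the annual real return is the same each year: (1+4.9%)/(1+7.44%) − 1 = -0.02364.

-2.364%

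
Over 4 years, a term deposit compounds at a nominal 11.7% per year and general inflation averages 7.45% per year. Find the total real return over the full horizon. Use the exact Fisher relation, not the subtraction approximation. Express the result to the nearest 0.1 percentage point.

The annual real rate is (1+11.7%)/(1+7.45%) − 1 = 3.9553%.
Compounded over 4 years: (1 + 0.039553)^4 − 1 ≈ 0.16785.

16.8%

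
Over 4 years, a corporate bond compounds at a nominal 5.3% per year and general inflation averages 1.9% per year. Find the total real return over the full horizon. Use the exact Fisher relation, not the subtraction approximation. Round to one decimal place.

The annual real rate is (1+5.3%)/(1+1.9%) − 1 = 3.3366%.
Compounded over 4 years: (1 + 0.033366)^4 − 1 ≈ 0.14029.

14.0%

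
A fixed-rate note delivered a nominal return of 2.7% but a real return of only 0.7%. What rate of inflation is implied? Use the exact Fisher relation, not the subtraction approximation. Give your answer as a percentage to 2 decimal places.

1.99%

From (1+r_nom) = (1+r_real)(1+π), we get 1+π = (1 + 2.7%)/(1 + 0.7%) = 1.027/1.007 ≈ 1.01986.
So π ≈ 1.9861%.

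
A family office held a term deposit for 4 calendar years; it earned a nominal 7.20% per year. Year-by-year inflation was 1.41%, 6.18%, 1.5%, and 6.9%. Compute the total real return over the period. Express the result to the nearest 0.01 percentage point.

13.03%

Cumulative inflation factor: 1.0141 × 1.0618 × 1.015 × 1.069 ≈ 1.16833.
Nominal growth factor: 1.32062. Real growth factor = 1.32062 / 1.16833 ≈ 1.13035.
Total real return ≈ 13.0347%.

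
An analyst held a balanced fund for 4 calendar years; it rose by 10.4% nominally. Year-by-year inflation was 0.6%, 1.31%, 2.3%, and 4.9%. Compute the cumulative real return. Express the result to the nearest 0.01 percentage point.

0.94%

Cumulative inflation factor: 1.006 × 1.0131 × 1.023 × 1.049 ≈ 1.09371.
Nominal growth factor: 1.10400. Real growth factor = 1.10400 / 1.09371 ≈ 1.00941.
Total real return ≈ 0.9410%.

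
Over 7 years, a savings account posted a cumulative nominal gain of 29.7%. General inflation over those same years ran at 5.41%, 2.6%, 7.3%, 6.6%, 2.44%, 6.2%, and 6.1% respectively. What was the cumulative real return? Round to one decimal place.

Cumulative inflation factor: 1.0541 × 1.026 × 1.073 × 1.066 × 1.0244 × 1.062 × 1.061 ≈ 1.42789.
Nominal growth factor: 1.29700. Real growth factor = 1.29700 / 1.42789 ≈ 0.90833.
Total real return ≈ -9.1668%.

-9.2%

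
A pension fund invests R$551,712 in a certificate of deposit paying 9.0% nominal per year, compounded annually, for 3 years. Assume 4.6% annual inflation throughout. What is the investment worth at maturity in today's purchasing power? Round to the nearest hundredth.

R$624,305.08

Nominal value at maturity: R$551,712 × (1 + 9.0%)^3 ≈ R$714,483.04.
Price-level factor over 3 years: (1 + 4.6%)^3 = 1.144445336.
Dividing the nominal maturity value by the price-level factor gives the value in today's money.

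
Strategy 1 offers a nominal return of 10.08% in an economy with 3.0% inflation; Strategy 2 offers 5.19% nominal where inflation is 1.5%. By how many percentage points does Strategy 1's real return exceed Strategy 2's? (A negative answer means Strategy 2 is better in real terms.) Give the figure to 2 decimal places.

Strategy 1 real return: 1.1008/1.030 − 1 = 6.874%.
Strategy 2 real return: 1.0519/1.015 − 1 = 3.635%.
Difference: 6.874 − 3.635 = 3.239 pp.

3.24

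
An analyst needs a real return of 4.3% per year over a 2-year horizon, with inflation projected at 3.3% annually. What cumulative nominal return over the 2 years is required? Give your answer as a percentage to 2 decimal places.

16.08%

Required annual nominal rate: (1+4.3%)(1+3.3%) − 1 = 7.7419%.
Cumulative over 2 years: (1 + 0.077419)^2 − 1 ≈ 0.16083.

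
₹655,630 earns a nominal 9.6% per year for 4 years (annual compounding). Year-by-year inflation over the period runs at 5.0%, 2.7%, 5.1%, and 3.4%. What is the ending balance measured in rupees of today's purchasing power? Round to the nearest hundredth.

₹807,268.56

Nominal value at maturity: ₹655,630 × (1 + 9.6%)^4 ≈ ₹946,021.56.
Price-level factor over 4 years: 1.050 × 1.027 × 1.051 × 1.034 = 1.1718796089.
Dividing the nominal maturity value by the price-level factor gives the value in today's money.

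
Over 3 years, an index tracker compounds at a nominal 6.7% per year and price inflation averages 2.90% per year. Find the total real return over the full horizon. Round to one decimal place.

11.5%

The annual real rate is (1+6.7%)/(1+2.90%) − 1 = 3.6929%.
Compounded over 3 years: (1 + 0.036929)^3 − 1 ≈ 0.11493.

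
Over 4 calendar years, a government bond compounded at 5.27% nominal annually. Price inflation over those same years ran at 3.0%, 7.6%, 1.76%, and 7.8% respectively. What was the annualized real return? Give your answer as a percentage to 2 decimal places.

Cumulative inflation factor: 1.030 × 1.076 × 1.0176 × 1.078 ≈ 1.21575.
Nominal growth factor: 1.22806. Real growth factor = 1.22806 / 1.21575 ≈ 1.01012.
Annualized: 1.01012^(1/4) − 1 ≈ 0.00252.

0.25%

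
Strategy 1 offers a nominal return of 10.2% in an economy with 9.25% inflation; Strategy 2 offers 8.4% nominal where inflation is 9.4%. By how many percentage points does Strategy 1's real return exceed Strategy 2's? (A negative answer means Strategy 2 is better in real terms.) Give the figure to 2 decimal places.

Strategy 1 real return: 1.102/1.0925 − 1 = 0.870%.
Strategy 2 real return: 1.084/1.094 − 1 = -0.914%.
Difference: 0.870 − (-0.914) = 1.784 pp.

1.78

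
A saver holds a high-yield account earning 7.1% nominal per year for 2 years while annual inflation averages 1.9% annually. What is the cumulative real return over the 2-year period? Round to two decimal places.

The annual real rate is (1+7.1%)/(1+1.9%) − 1 = 5.1030%.
Compounded over 2 years: (1 + 0.051030)^2 − 1 ≈ 0.10466.

10.47%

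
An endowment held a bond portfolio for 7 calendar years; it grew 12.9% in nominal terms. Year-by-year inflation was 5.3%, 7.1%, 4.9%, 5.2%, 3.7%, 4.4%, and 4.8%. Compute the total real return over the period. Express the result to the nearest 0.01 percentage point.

Cumulative inflation factor: 1.053 × 1.071 × 1.049 × 1.052 × 1.037 × 1.044 × 1.048 ≈ 1.41205.
Nominal growth factor: 1.12900. Real growth factor = 1.12900 / 1.41205 ≈ 0.79955.
Total real return ≈ -20.0452%.

-20.05%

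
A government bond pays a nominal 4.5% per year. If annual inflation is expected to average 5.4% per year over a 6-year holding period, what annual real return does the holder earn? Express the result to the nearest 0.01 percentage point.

With constant rates the annual real return is the same each year: (1+4.5%)/(1+5.4%) − 1 = -0.00854.

-0.85%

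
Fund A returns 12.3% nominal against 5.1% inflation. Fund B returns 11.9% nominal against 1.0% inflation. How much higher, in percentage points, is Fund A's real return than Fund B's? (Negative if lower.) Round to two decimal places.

-3.94

Fund A real return: 1.123/1.051 − 1 = 6.851%.
Fund B real return: 1.119/1.010 − 1 = 10.792%.
Difference: 6.851 − 10.792 = -3.941 pp.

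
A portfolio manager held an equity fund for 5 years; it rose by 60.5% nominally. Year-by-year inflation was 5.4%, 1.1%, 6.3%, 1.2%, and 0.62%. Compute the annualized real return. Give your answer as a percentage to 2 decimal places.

6.83%

Cumulative inflation factor: 1.054 × 1.011 × 1.063 × 1.012 × 1.0062 ≈ 1.15343.
Nominal growth factor: 1.60500. Real growth factor = 1.60500 / 1.15343 ≈ 1.39151.
Annualized: 1.39151^(1/5) − 1 ≈ 0.06831.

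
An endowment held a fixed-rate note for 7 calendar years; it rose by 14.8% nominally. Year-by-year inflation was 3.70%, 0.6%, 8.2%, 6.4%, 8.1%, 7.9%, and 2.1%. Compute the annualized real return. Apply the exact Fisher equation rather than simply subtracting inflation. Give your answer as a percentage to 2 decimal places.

-3.09%

Cumulative inflation factor: 1.0370 × 1.006 × 1.082 × 1.064 × 1.081 × 1.079 × 1.021 ≈ 1.43027.
Nominal growth factor: 1.14800. Real growth factor = 1.14800 / 1.43027 ≈ 0.80264.
Annualized: 0.80264^(1/7) − 1 ≈ -0.03092.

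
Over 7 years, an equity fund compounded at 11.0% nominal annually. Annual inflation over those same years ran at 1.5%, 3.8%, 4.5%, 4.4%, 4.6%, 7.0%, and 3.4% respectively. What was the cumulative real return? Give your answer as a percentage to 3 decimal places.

56.079%

Cumulative inflation factor: 1.015 × 1.038 × 1.045 × 1.044 × 1.046 × 1.070 × 1.034 ≈ 1.33020.
Nominal growth factor: 2.07616. Real growth factor = 2.07616 / 1.33020 ≈ 1.56079.
Total real return ≈ 56.0791%.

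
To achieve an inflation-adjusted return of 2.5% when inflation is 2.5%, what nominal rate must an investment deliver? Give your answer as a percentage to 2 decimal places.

By the Fisher equation, 1 + r_nom = (1 + 2.5%)(1 + 2.5%) = 1.025 × 1.025 = 1.050625.
So r_nom = 5.0625%.

5.06%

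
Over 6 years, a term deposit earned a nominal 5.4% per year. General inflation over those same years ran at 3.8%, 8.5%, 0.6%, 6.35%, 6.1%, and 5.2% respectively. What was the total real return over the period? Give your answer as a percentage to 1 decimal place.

Cumulative inflation factor: 1.038 × 1.085 × 1.006 × 1.0635 × 1.061 × 1.052 ≈ 1.34491.
Nominal growth factor: 1.37102. Real growth factor = 1.37102 / 1.34491 ≈ 1.01941.
Total real return ≈ 1.9413%.

1.9%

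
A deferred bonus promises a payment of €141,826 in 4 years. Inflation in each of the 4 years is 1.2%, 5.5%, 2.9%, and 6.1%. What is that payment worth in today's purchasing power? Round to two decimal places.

€121,672.41

Price-level factor over 4 years: 1.012 × 1.055 × 1.029 × 1.061 ≈ 1.1656380905.
Purchasing power today: €141,826 divided by that factor.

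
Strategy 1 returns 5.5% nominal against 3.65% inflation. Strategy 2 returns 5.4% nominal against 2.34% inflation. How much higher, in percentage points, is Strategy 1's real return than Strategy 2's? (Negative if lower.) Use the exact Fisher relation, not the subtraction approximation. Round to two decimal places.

Strategy 1 real return: 1.055/1.0365 − 1 = 1.785%.
Strategy 2 real return: 1.054/1.0234 − 1 = 2.990%.
Difference: 1.785 − 2.990 = -1.205 pp.

-1.21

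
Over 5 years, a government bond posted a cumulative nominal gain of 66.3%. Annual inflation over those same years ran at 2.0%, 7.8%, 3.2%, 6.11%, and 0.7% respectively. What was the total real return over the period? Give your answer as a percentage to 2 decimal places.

Cumulative inflation factor: 1.020 × 1.078 × 1.032 × 1.0611 × 1.007 ≈ 1.21251.
Nominal growth factor: 1.66300. Real growth factor = 1.66300 / 1.21251 ≈ 1.37154.
Total real return ≈ 37.1538%.

37.15%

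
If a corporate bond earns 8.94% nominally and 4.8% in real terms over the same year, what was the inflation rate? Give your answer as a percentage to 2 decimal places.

From (1+r_nom) = (1+r_real)(1+π), we get 1+π = (1 + 8.94%)/(1 + 4.8%) = 1.0894/1.048 ≈ 1.03950.
So π ≈ 3.9504%.

3.95%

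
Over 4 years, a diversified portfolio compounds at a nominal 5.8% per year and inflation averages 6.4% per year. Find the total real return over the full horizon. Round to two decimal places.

The annual real rate is (1+5.8%)/(1+6.4%) − 1 = -0.5639%.
Compounded over 4 years: (1 + -0.005639)^4 − 1 ≈ -0.02237.

-2.24%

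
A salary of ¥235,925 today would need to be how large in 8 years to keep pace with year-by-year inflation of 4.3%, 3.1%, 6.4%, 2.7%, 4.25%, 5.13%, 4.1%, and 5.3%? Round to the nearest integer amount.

Cumulative price-level factor: 1.043 × 1.031 × 1.064 × 1.027 × 1.0425 × 1.0513 × 1.041 × 1.053 ≈ 1.4116819898.
The nominal amount required is ¥235,925 scaled up by that factor.

¥333,051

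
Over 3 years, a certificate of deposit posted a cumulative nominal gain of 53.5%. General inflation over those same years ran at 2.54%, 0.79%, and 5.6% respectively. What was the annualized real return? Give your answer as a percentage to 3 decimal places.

Cumulative inflation factor: 1.0254 × 1.0079 × 1.056 ≈ 1.09138.
Nominal growth factor: 1.53500. Real growth factor = 1.53500 / 1.09138 ≈ 1.40648.
Annualized: 1.40648^(1/3) − 1 ≈ 0.12041.

12.041%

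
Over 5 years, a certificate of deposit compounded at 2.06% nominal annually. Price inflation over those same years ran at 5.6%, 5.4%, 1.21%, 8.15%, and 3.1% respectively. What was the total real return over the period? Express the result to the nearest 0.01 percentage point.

Cumulative inflation factor: 1.056 × 1.054 × 1.0121 × 1.0815 × 1.031 ≈ 1.25607.
Nominal growth factor: 1.10733. Real growth factor = 1.10733 / 1.25607 ≈ 0.88159.
Total real return ≈ -11.8414%.

-11.84%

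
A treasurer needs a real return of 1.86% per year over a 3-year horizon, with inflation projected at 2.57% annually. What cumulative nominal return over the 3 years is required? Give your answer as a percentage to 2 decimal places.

Required annual nominal rate: (1+1.86%)(1+2.57%) − 1 = 4.477802%.
Cumulative over 3 years: (1 + 0.04477802)^3 − 1 ≈ 0.14044.

14.04%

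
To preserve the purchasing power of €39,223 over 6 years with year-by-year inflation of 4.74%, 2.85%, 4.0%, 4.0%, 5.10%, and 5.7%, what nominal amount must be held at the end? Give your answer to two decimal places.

€50,769.40

Cumulative price-level factor: 1.0474 × 1.0285 × 1.040 × 1.040 × 1.0510 × 1.057 ≈ 1.2943783717.
Multiplying €39,223 by the price-level factor gives the future nominal sum.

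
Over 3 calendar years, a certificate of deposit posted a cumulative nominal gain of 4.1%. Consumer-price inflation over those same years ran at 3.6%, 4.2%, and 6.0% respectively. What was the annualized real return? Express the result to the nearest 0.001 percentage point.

Cumulative inflation factor: 1.036 × 1.042 × 1.060 ≈ 1.14428.
Nominal growth factor: 1.04100. Real growth factor = 1.04100 / 1.14428 ≈ 0.90974.
Annualized: 0.90974^(1/3) − 1 ≈ -0.03104.

-3.104%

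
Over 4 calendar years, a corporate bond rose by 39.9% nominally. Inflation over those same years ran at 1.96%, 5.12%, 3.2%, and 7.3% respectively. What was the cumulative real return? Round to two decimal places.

17.88%

Cumulative inflation factor: 1.0196 × 1.0512 × 1.032 × 1.073 ≈ 1.18685.
Nominal growth factor: 1.39900. Real growth factor = 1.39900 / 1.18685 ≈ 1.17875.
Total real return ≈ 17.8754%.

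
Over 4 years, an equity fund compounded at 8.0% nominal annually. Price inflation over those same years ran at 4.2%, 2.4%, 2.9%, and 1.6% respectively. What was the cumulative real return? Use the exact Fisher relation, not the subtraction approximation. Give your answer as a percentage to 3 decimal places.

Cumulative inflation factor: 1.042 × 1.024 × 1.029 × 1.016 ≈ 1.11552.
Nominal growth factor: 1.36049. Real growth factor = 1.36049 / 1.11552 ≈ 1.21960.
Total real return ≈ 21.9602%.

21.960%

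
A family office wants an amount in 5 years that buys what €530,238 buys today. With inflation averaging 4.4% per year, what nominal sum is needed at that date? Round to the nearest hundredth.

Cumulative price-level factor: (1+4.4%)^5 ≈ 1.2402307454.
Multiplying €530,238 by the price-level factor gives the future nominal sum.

€657,617.47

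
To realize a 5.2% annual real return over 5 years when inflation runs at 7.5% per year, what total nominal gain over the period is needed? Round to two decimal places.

84.98%

Required annual nominal rate: (1+5.2%)(1+7.5%) − 1 = 13.09%.
Cumulative over 5 years: (1 + 0.1309)^5 − 1 ≈ 0.84978.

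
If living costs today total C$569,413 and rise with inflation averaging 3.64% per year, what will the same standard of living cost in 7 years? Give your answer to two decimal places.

C$731,339.80

Cumulative price-level factor: (1+3.64%)^7 ≈ 1.2843749605.
The nominal amount required is C$569,413 scaled up by that factor.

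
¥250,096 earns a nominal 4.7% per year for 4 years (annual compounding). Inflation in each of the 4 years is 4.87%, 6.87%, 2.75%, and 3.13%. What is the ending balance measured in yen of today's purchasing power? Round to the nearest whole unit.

Nominal value at maturity: ¥250,096 × (1 + 4.7%)^4 ≈ ¥300,534.
Price-level factor over 4 years: 1.0487 × 1.0687 × 1.0275 × 1.0313 ≈ 1.1876102184.
Dividing the nominal maturity value by the price-level factor gives the value in today's money.

¥253,058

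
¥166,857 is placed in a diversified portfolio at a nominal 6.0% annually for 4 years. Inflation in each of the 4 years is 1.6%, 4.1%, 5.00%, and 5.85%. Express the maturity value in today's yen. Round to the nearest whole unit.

¥179,202

Nominal value at maturity: ¥166,857 × (1 + 6.0%)^4 ≈ ¥210,653.
Price-level factor over 4 years: 1.016 × 1.041 × 1.0500 × 1.0585 = 1.1755053198.
Dividing the nominal maturity value by the price-level factor gives the value in today's money.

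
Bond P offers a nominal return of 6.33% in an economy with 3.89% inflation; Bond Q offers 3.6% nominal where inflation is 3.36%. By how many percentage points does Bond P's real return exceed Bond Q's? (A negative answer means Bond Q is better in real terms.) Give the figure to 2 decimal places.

2.12

Bond P real return: 1.0633/1.0389 − 1 = 2.349%.
Bond Q real return: 1.036/1.0336 − 1 = 0.232%.
Difference: 2.349 − 0.232 = 2.117 pp.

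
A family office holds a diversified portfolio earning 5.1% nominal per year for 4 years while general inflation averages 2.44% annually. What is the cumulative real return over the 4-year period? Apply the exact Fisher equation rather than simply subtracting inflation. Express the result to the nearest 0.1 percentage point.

The annual real rate is (1+5.1%)/(1+2.44%) − 1 = 2.5966%.
Compounded over 4 years: (1 + 0.025966)^4 − 1 ≈ 0.10798.

10.8%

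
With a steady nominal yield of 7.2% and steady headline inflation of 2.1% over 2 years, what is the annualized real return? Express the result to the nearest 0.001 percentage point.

4.995%

With constant rates the annual real return is the same each year: (1+7.2%)/(1+2.1%) − 1 = 0.04995.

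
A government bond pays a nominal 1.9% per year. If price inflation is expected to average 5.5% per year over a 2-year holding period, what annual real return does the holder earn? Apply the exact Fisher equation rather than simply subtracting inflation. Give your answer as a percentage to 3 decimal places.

-3.412%

With constant rates the annual real return is the same each year: (1+1.9%)/(1+5.5%) − 1 = -0.03412.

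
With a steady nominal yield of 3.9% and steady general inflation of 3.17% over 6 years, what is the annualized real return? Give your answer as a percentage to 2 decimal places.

0.71%

With constant rates the annual real return is the same each year: (1+3.9%)/(1+3.17%) − 1 = 0.00708.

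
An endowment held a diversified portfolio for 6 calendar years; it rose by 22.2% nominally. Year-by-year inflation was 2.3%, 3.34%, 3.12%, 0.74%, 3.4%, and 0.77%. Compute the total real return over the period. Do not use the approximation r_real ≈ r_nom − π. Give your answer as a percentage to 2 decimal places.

6.79%

Cumulative inflation factor: 1.023 × 1.0334 × 1.0312 × 1.0074 × 1.034 × 1.0077 ≈ 1.14430.
Nominal growth factor: 1.22200. Real growth factor = 1.22200 / 1.14430 ≈ 1.06790.
Total real return ≈ 6.7900%.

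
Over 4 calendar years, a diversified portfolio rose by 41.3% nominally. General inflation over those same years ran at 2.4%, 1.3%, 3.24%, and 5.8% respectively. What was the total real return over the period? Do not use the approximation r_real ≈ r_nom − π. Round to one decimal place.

24.7%

Cumulative inflation factor: 1.024 × 1.013 × 1.0324 × 1.058 ≈ 1.13303.
Nominal growth factor: 1.41300. Real growth factor = 1.41300 / 1.13303 ≈ 1.24709.
Total real return ≈ 24.7094%.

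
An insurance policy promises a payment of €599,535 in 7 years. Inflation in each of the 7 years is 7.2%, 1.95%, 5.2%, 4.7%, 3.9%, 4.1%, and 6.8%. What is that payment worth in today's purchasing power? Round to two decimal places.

Price-level factor over 7 years: 1.072 × 1.0195 × 1.052 × 1.047 × 1.039 × 1.041 × 1.068 ≈ 1.3905351349.
Purchasing power today: €599,535 divided by that factor.

€431,154.15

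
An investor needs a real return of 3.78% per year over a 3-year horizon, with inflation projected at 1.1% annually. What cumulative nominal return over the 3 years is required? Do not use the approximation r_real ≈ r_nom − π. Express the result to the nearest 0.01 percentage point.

15.50%

Required annual nominal rate: (1+3.78%)(1+1.1%) − 1 = 4.92158%.
Cumulative over 3 years: (1 + 0.0492158)^3 − 1 ≈ 0.15503.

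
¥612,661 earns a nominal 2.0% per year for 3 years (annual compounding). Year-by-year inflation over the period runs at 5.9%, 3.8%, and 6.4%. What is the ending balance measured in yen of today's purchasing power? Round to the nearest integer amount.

Nominal value at maturity: ¥612,661 × (1 + 2.0%)^3 ≈ ¥650,161.
Price-level factor over 3 years: 1.059 × 1.038 × 1.064 = 1.169593488.
Dividing the nominal maturity value by the price-level factor gives the value in today's money.

¥555,886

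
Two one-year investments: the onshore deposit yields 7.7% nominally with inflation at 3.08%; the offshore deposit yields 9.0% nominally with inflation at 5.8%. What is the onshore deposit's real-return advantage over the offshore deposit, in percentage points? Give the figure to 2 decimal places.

The onshore deposit real return: 1.077/1.0308 − 1 = 4.482%.
The offshore deposit real return: 1.090/1.058 − 1 = 3.025%.
Difference: 4.482 − 3.025 = 1.457 pp.

1.46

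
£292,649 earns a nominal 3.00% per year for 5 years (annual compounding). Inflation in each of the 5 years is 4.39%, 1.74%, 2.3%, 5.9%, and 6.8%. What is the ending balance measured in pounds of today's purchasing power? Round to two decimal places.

£276,083.02

Nominal value at maturity: £292,649 × (1 + 3.00%)^5 ≈ £339,260.40.
Price-level factor over 5 years: 1.0439 × 1.0174 × 1.023 × 1.059 × 1.068 ≈ 1.2288347307.
The maturity value deflated by that factor is the answer in today's purchasing power.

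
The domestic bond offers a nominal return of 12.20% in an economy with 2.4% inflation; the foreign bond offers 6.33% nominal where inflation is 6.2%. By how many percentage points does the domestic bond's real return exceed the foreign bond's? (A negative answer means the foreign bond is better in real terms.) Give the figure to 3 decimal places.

9.448

The domestic bond real return: 1.1220/1.024 − 1 = 9.5703%.
The foreign bond real return: 1.0633/1.062 − 1 = 0.1224%.
Difference: 9.5703 − 0.1224 = 9.4479 pp.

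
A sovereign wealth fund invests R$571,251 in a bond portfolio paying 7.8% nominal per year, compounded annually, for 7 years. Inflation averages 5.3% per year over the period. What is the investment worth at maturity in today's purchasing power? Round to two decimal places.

Nominal value at maturity: R$571,251 × (1 + 7.8%)^7 ≈ R$966,403.07.
Price-level factor over 7 years: (1 + 5.3%)^7 ≈ 1.4354848003.
The maturity value deflated by that factor is the answer in today's purchasing power.

R$673,224.17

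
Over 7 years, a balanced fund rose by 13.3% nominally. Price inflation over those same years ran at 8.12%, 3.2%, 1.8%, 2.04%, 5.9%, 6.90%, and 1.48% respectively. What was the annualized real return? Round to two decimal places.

-2.28%

Cumulative inflation factor: 1.0812 × 1.032 × 1.018 × 1.0204 × 1.059 × 1.0690 × 1.0148 ≈ 1.33155.
Nominal growth factor: 1.13300. Real growth factor = 1.13300 / 1.33155 ≈ 0.85089.
Annualized: 0.85089^(1/7) − 1 ≈ -0.02280.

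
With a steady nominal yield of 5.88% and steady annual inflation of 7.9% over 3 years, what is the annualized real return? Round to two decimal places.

-1.87%

With constant rates the annual real return is the same each year: (1+5.88%)/(1+7.9%) − 1 = -0.01872.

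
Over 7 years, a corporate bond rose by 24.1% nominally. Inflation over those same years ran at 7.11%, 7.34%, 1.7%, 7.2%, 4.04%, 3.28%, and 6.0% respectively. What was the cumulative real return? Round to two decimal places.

Cumulative inflation factor: 1.0711 × 1.0734 × 1.017 × 1.072 × 1.0404 × 1.0328 × 1.060 ≈ 1.42768.
Nominal growth factor: 1.24100. Real growth factor = 1.24100 / 1.42768 ≈ 0.86924.
Total real return ≈ -13.0755%.

-13.08%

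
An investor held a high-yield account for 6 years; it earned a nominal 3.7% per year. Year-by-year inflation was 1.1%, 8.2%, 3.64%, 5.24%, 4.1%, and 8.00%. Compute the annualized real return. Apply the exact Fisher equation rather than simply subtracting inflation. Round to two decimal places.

Cumulative inflation factor: 1.011 × 1.082 × 1.0364 × 1.0524 × 1.041 × 1.0800 ≈ 1.34141.
Nominal growth factor: 1.24358. Real growth factor = 1.24358 / 1.34141 ≈ 0.92707.
Annualized: 0.92707^(1/6) − 1 ≈ -0.01254.

-1.25%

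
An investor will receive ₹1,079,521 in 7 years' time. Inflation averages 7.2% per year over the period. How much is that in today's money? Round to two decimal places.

Price-level factor over 7 years: (1 + 7.2%)^7 ≈ 1.6269098835.
Purchasing power today: ₹1,079,521 divided by that factor.

₹663,540.75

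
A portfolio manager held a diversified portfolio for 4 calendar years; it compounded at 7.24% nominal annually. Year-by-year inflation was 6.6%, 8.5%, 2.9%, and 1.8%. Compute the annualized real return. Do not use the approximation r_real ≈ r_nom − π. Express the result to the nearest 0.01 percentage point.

2.22%

Cumulative inflation factor: 1.066 × 1.085 × 1.029 × 1.018 ≈ 1.21157.
Nominal growth factor: 1.32260. Real growth factor = 1.32260 / 1.21157 ≈ 1.09163.
Annualized: 1.09163^(1/4) − 1 ≈ 0.02216.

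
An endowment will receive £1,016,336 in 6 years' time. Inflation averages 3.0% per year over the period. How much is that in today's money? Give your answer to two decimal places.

Price-level factor over 6 years: (1 + 3.0%)^6 ≈ 1.1940522965.
Purchasing power today: £1,016,336 divided by that factor.

£851,165.40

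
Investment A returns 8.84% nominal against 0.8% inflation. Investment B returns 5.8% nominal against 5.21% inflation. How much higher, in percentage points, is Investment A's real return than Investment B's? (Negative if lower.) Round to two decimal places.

Investment A real return: 1.0884/1.008 − 1 = 7.976%.
Investment B real return: 1.058/1.0521 − 1 = 0.561%.
Difference: 7.976 − 0.561 = 7.415 pp.

7.42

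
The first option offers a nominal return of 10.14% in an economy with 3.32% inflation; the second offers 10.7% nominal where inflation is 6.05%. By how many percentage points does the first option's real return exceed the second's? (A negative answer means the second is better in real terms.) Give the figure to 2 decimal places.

The first option real return: 1.1014/1.0332 − 1 = 6.601%.
The second real return: 1.107/1.0605 − 1 = 4.385%.
Difference: 6.601 − 4.385 = 2.216 pp.

2.22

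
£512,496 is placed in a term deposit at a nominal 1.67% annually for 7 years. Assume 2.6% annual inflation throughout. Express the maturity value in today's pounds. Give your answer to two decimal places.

£480,849.00

Nominal value at maturity: £512,496 × (1 + 1.67%)^7 ≈ £575,493.26.
Price-level factor over 7 years: (1 + 2.6%)^7 ≈ 1.1968274058.
The maturity value deflated by that factor is the answer in today's purchasing power.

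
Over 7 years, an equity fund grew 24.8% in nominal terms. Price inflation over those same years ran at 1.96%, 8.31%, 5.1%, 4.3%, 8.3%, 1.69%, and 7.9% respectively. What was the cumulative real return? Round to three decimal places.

Cumulative inflation factor: 1.0196 × 1.0831 × 1.051 × 1.043 × 1.083 × 1.0169 × 1.079 ≈ 1.43851.
Nominal growth factor: 1.24800. Real growth factor = 1.24800 / 1.43851 ≈ 0.86756.
Total real return ≈ -13.2437%.

-13.244%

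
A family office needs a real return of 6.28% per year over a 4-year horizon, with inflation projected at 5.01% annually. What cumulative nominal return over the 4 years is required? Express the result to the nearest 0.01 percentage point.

55.14%

Required annual nominal rate: (1+6.28%)(1+5.01%) − 1 = 11.604628%.
Cumulative over 4 years: (1 + 0.11604628)^4 − 1 ≈ 0.55142.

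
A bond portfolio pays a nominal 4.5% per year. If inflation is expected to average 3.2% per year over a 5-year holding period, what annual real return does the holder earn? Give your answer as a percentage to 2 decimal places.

With constant rates the annual real return is the same each year: (1+4.5%)/(1+3.2%) − 1 = 0.01260.

1.26%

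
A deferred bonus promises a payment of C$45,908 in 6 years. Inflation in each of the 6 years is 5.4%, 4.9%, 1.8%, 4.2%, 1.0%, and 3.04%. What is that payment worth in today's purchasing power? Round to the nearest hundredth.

C$37,612.27

Price-level factor over 6 years: 1.054 × 1.049 × 1.018 × 1.042 × 1.010 × 1.0304 ≈ 1.2205591192.
Purchasing power today: C$45,908 divided by that factor.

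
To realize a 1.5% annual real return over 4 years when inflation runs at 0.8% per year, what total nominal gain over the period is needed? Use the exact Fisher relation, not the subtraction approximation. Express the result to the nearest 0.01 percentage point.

Required annual nominal rate: (1+1.5%)(1+0.8%) − 1 = 2.312%.
Cumulative over 4 years: (1 + 0.02312)^4 − 1 ≈ 0.09574.

9.57%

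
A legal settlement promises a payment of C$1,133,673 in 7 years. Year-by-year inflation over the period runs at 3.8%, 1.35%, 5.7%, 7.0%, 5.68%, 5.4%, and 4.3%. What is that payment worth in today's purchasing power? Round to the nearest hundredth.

Price-level factor over 7 years: 1.038 × 1.0135 × 1.057 × 1.070 × 1.0568 × 1.054 × 1.043 ≈ 1.3822850006.
Purchasing power today: C$1,133,673 divided by that factor.

C$820,144.18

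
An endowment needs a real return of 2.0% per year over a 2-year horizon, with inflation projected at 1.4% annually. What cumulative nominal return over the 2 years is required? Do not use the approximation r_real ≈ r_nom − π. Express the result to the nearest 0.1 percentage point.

Required annual nominal rate: (1+2.0%)(1+1.4%) − 1 = 3.428%.
Cumulative over 2 years: (1 + 0.03428)^2 − 1 ≈ 0.06974.

7.0%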